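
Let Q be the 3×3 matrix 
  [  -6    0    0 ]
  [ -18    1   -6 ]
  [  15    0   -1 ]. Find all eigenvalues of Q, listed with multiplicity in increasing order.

-6, -1, 1

Characteristic polynomial: p(t) = t^3 + 6t^2 - t - 6 = (t - 1)(t + 1)(t + 6).
Roots (with multiplicity): -6, -1, 1.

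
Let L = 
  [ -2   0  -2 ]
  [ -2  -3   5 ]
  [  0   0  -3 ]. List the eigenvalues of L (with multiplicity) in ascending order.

-3, -3, -2

Characteristic polynomial: p(μ) = μ^3 + 8μ^2 + 21μ + 18 = (μ + 2)(μ + 3)^2.
Roots (with multiplicity): -3, -3, -2.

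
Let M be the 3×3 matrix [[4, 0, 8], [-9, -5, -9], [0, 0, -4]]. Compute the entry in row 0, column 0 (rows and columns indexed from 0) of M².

16

Characteristic polynomial: r^3 + 5r^2 - 16r - 80 = (r - 4)(r + 4)(r + 5), so the eigenvalues are -5, -4, 4.
r=4: eigenvector (1, -1, 0).
r=-5: eigenvector (0, 1, 0).
r=-4: eigenvector (-1, 0, 1).
P = [[1, 0, -1], [-1, 1, 0], [0, 0, 1]], D = diag(4, -5, -4), P⁻¹ = [[1, 0, 1], [1, 1, 1], [0, 0, 1]].
M² = P·diag(16, 25, 16)·P⁻¹ = [[16, 0, 0], [9, 25, 9], [0, 0, 16]].
The requested entry is 16.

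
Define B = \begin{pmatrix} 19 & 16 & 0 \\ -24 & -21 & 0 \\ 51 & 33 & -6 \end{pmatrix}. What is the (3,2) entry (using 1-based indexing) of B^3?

699

Characteristic polynomial: t^3 + 8t^2 - 3t - 90 = (t - 3)(t + 5)(t + 6), so the eigenvalues are -6, -5, 3.
t=3: eigenvector (1, -1, 2).
t=-5: eigenvector (-2, 3, -3).
t=-6: eigenvector (0, 0, 1).
P = [[1, -2, 0], [-1, 3, 0], [2, -3, 1]], D = diag(3, -5, -6), P⁻¹ = [[3, 2, 0], [1, 1, 0], [-3, -1, 1]].
B³ = P·diag(27, -125, -216)·P⁻¹ = [[331, 304, 0], [-456, -429, 0], [1185, 699, -216]].
The requested entry is 699.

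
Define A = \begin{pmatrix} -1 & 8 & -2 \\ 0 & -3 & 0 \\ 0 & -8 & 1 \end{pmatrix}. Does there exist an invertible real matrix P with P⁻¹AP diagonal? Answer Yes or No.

Characteristic polynomial: p(λ) = λ^3 + 3λ^2 - λ - 3 = (λ - 1)(λ + 1)(λ + 3).
All 3 eigenvalues are distinct, so A is diagonalizable.

Yes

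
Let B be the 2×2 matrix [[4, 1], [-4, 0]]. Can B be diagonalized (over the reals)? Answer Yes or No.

Characteristic polynomial: p(λ) = λ^2 - 4λ + 4 = (λ - 2)^2.
λ = 2 has algebraic multiplicity 2; rank(B − 2I) = 1, so geometric multiplicity = 1.
Geometric multiplicity < algebraic multiplicity, so B is not diagonalizable.

No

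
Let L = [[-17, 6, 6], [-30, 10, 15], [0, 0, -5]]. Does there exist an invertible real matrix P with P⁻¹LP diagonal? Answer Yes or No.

Yes

Characteristic polynomial: p(t) = t^3 + 12t^2 + 45t + 50 = (t + 2)(t + 5)^2.
t = -5 has algebraic multiplicity 2; rank(L + 5I) = 1, so geometric multiplicity = 2.
Every eigenvalue has geometric = algebraic multiplicity, so L is diagonalizable.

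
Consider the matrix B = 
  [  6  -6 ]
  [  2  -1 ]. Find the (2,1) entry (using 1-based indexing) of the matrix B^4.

130

Characteristic polynomial: t^2 - 5t + 6 = (t - 3)(t - 2), so the eigenvalues are 2, 3.
t=2: eigenvector (3, 2).
t=3: eigenvector (-2, -1).
P = [[3, -2], [2, -1]], D = diag(2, 3), P⁻¹ = [[-1, 2], [-2, 3]].
B⁴ = P·diag(16, 81)·P⁻¹ = [[276, -390], [130, -179]].
The requested entry is 130.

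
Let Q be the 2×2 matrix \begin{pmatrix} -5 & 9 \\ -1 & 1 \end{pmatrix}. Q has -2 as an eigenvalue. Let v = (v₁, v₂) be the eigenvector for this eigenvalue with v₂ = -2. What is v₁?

-6

Q + 2I = [[-3, 9], [-1, 3]].
Solving (Q + 2I)v = 0 gives the eigenspace spanned by (-6, -2).
With v₂ = -2, v = (-6, -2), so v₁ = -6.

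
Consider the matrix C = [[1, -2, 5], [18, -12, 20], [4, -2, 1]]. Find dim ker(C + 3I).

C + 3I = [[4, -2, 5], [18, -9, 20], [4, -2, 4]].
This matrix has rank 2, so its null space has dimension 3 − 2 = 1.

1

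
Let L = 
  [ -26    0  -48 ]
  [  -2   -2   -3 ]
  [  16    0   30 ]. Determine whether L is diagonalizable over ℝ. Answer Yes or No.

No

Characteristic polynomial: p(r) = r^3 - 2r^2 - 20r - 24 = (r - 6)(r + 2)^2.
r = -2 has algebraic multiplicity 2; rank(L + 2I) = 2, so geometric multiplicity = 1.
Geometric multiplicity < algebraic multiplicity, so L is not diagonalizable.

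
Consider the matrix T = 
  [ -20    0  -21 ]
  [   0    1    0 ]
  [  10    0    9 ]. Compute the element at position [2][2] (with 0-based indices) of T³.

Characteristic polynomial: λ^3 + 10λ^2 + 19λ - 30 = (λ - 1)(λ + 5)(λ + 6), so the eigenvalues are -6, -5, 1.
λ=-6: eigenvector (3, 0, -2).
λ=1: eigenvector (0, 1, 0).
λ=-5: eigenvector (-7, 0, 5).
P = [[3, 0, -7], [0, 1, 0], [-2, 0, 5]], D = diag(-6, 1, -5), P⁻¹ = [[5, 0, 7], [0, 1, 0], [2, 0, 3]].
T³ = P·diag(-216, 1, -125)·P⁻¹ = [[-1490, 0, -1911], [0, 1, 0], [910, 0, 1149]].
The requested entry is 1149.

1149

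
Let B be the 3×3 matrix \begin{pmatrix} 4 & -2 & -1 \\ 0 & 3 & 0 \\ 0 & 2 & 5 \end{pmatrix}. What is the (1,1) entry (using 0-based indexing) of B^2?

Characteristic polynomial: t^3 - 12t^2 + 47t - 60 = (t - 5)(t - 4)(t - 3), so the eigenvalues are 3, 4, 5.
t=4: eigenvector (1, 0, 0).
t=5: eigenvector (-1, 0, 1).
t=3: eigenvector (-1, -1, 1).
P = [[1, -1, -1], [0, 0, -1], [0, 1, 1]], D = diag(4, 5, 3), P⁻¹ = [[1, 0, 1], [0, 1, 1], [0, -1, 0]].
B² = P·diag(16, 25, 9)·P⁻¹ = [[16, -16, -9], [0, 9, 0], [0, 16, 25]].
The requested entry is 9.

9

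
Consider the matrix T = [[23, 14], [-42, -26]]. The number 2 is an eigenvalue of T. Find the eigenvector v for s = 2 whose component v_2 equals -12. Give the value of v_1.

T − 2I = [[21, 14], [-42, -28]].
Solving (T − 2I)v = 0 gives the eigenspace spanned by (8, -12).
With v_2 = -12, v = (8, -12), so v_1 = 8.

8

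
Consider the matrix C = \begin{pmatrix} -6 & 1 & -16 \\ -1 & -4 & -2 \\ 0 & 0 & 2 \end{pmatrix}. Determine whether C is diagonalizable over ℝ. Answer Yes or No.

No

Characteristic polynomial: p(s) = s^3 + 8s^2 + 5s - 50 = (s - 2)(s + 5)^2.
s = -5 has algebraic multiplicity 2; rank(C + 5I) = 2, so geometric multiplicity = 1.
Geometric multiplicity < algebraic multiplicity, so C is not diagonalizable.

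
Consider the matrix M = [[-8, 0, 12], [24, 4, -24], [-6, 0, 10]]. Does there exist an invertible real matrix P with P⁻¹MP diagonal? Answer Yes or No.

Characteristic polynomial: p(λ) = λ^3 - 6λ^2 + 32 = (λ - 4)^2(λ + 2).
λ = 4 has algebraic multiplicity 2; rank(M − 4I) = 1, so geometric multiplicity = 2.
Every eigenvalue has geometric = algebraic multiplicity, so M is diagonalizable.

Yes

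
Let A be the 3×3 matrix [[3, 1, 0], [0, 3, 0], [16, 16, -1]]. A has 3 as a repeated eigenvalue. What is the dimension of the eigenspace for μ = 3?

A − 3I = [[0, 1, 0], [0, 0, 0], [16, 16, -4]].
This matrix has rank 2, so its null space has dimension 3 − 2 = 1.

1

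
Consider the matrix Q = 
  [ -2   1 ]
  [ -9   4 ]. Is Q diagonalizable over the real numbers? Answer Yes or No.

No

Characteristic polynomial: p(λ) = λ^2 - 2λ + 1 = (λ - 1)^2.
λ = 1 has algebraic multiplicity 2; rank(Q − 1I) = 1, so geometric multiplicity = 1.
Geometric multiplicity < algebraic multiplicity, so Q is not diagonalizable.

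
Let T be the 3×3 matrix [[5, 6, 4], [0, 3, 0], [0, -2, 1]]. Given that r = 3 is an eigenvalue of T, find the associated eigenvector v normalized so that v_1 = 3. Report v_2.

T − 3I = [[2, 6, 4], [0, 0, 0], [0, -2, -2]].
Solving (T − 3I)v = 0 gives the eigenspace spanned by (3, -3, 3).
With v_1 = 3, v = (3, -3, 3), so v_2 = -3.

-3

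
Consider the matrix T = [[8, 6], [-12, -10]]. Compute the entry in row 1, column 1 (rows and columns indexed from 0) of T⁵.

-2080

Characteristic polynomial: r^2 + 2r - 8 = (r - 2)(r + 4), so the eigenvalues are -4, 2.
r=2: eigenvector (1, -1).
r=-4: eigenvector (1, -2).
P = [[1, 1], [-1, -2]], D = diag(2, -4), P⁻¹ = [[2, 1], [-1, -1]].
T⁵ = P·diag(32, -1024)·P⁻¹ = [[1088, 1056], [-2112, -2080]].
The requested entry is -2080.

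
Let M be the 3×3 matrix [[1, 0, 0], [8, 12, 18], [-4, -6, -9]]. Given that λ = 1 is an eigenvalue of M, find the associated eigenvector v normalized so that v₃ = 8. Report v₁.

4

M − 1I = [[0, 0, 0], [8, 11, 18], [-4, -6, -10]].
Solving (M − 1I)v = 0 gives the eigenspace spanned by (4, -16, 8).
With v₃ = 8, v = (4, -16, 8), so v₁ = 4.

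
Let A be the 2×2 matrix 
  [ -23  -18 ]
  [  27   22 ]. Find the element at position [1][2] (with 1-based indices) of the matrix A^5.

-8298

Characteristic polynomial: t^2 + t - 20 = (t - 4)(t + 5), so the eigenvalues are -5, 4.
t=4: eigenvector (-2, 3).
t=-5: eigenvector (-1, 1).
P = [[-2, -1], [3, 1]], D = diag(4, -5), P⁻¹ = [[1, 1], [-3, -2]].
A⁵ = P·diag(1024, -3125)·P⁻¹ = [[-11423, -8298], [12447, 9322]].
The requested entry is -8298.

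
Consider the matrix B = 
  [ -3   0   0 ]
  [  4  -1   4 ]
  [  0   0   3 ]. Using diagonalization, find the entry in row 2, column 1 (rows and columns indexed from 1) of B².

-16

Characteristic polynomial: μ^3 + μ^2 - 9μ - 9 = (μ - 3)(μ + 1)(μ + 3), so the eigenvalues are -3, -1, 3.
μ=-3: eigenvector (1, -2, 0).
μ=3: eigenvector (0, 1, 1).
μ=-1: eigenvector (0, 1, 0).
P = [[1, 0, 0], [-2, 1, 1], [0, 1, 0]], D = diag(-3, 3, -1), P⁻¹ = [[1, 0, 0], [0, 0, 1], [2, 1, -1]].
B² = P·diag(9, 9, 1)·P⁻¹ = [[9, 0, 0], [-16, 1, 8], [0, 0, 9]].
The requested entry is -16.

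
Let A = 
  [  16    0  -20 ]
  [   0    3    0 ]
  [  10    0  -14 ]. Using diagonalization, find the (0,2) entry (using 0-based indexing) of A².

-40

Characteristic polynomial: t^3 - 5t^2 - 18t + 72 = (t - 6)(t - 3)(t + 4), so the eigenvalues are -4, 3, 6.
t=-4: eigenvector (-1, 0, -1).
t=6: eigenvector (2, 0, 1).
t=3: eigenvector (0, 1, 0).
P = [[-1, 2, 0], [0, 0, 1], [-1, 1, 0]], D = diag(-4, 6, 3), P⁻¹ = [[1, 0, -2], [1, 0, -1], [0, 1, 0]].
A² = P·diag(16, 36, 9)·P⁻¹ = [[56, 0, -40], [0, 9, 0], [20, 0, -4]].
The requested entry is -40.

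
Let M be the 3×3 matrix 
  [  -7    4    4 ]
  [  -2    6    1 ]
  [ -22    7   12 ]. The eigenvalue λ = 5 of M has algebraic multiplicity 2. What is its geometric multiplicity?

1

M − 5I = [[-12, 4, 4], [-2, 1, 1], [-22, 7, 7]].
This matrix has rank 2, so its null space has dimension 3 − 2 = 1.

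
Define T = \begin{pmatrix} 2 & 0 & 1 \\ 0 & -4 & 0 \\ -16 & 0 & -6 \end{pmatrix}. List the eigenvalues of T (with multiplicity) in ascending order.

Characteristic polynomial: p(μ) = μ^3 + 8μ^2 + 20μ + 16 = (μ + 2)^2(μ + 4).
Roots (with multiplicity): -4, -2, -2.

-4, -2, -2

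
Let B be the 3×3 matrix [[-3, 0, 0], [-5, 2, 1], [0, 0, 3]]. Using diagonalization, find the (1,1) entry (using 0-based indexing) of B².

Characteristic polynomial: λ^3 - 2λ^2 - 9λ + 18 = (λ - 3)(λ - 2)(λ + 3), so the eigenvalues are -3, 2, 3.
λ=2: eigenvector (0, -1, 0).
λ=3: eigenvector (0, 1, 1).
λ=-3: eigenvector (1, 1, 0).
P = [[0, 0, 1], [-1, 1, 1], [0, 1, 0]], D = diag(2, 3, -3), P⁻¹ = [[1, -1, 1], [0, 0, 1], [1, 0, 0]].
B² = P·diag(4, 9, 9)·P⁻¹ = [[9, 0, 0], [5, 4, 5], [0, 0, 9]].
The requested entry is 4.

4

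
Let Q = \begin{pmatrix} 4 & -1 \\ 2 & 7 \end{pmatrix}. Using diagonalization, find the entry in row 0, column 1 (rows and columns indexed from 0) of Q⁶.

Characteristic polynomial: s^2 - 11s + 30 = (s - 6)(s - 5), so the eigenvalues are 5, 6.
s=6: eigenvector (-1, 2).
s=5: eigenvector (-1, 1).
P = [[-1, -1], [2, 1]], D = diag(6, 5), P⁻¹ = [[1, 1], [-2, -1]].
Q⁶ = P·diag(46656, 15625)·P⁻¹ = [[-15406, -31031], [62062, 77687]].
The requested entry is -31031.

-31031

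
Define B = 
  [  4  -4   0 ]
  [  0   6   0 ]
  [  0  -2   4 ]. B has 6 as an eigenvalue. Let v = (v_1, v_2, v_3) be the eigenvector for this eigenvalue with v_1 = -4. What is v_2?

2

B − 6I = [[-2, -4, 0], [0, 0, 0], [0, -2, -2]].
Solving (B − 6I)v = 0 gives the eigenspace spanned by (-4, 2, -2).
With v_1 = -4, v = (-4, 2, -2), so v_2 = 2.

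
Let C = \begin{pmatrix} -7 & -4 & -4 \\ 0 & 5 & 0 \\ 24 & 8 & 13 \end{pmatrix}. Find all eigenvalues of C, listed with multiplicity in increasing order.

1, 5, 5

Characteristic polynomial: p(μ) = μ^3 - 11μ^2 + 35μ - 25 = (μ - 5)^2(μ - 1).
Roots (with multiplicity): 1, 5, 5.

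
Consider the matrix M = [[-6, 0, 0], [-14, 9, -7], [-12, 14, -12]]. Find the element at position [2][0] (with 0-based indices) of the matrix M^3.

Characteristic polynomial: λ^3 + 9λ^2 + 8λ - 60 = (λ - 2)(λ + 5)(λ + 6), so the eigenvalues are -6, -5, 2.
λ=-5: eigenvector (0, 1, 2).
λ=-6: eigenvector (1, 0, -2).
λ=2: eigenvector (0, -1, -1).
P = [[0, 1, 0], [1, 0, -1], [2, -2, -1]], D = diag(-5, -6, 2), P⁻¹ = [[2, -1, 1], [1, 0, 0], [2, -2, 1]].
M³ = P·diag(-125, -216, 8)·P⁻¹ = [[-216, 0, 0], [-266, 141, -133], [-84, 266, -258]].
The requested entry is -84.

-84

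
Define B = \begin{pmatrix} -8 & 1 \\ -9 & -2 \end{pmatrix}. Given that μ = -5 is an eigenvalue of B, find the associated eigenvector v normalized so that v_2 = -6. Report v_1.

B + 5I = [[-3, 1], [-9, 3]].
Solving (B + 5I)v = 0 gives the eigenspace spanned by (-2, -6).
With v_2 = -6, v = (-2, -6), so v_1 = -2.

-2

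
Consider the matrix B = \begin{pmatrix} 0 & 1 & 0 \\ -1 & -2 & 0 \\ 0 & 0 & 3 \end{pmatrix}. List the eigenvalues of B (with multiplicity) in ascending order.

-1, -1, 3

Characteristic polynomial: p(μ) = μ^3 - μ^2 - 5μ - 3 = (μ - 3)(μ + 1)^2.
Roots (with multiplicity): -1, -1, 3.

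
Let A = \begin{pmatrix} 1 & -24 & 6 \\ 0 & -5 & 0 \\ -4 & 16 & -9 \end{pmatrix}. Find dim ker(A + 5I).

A + 5I = [[6, -24, 6], [0, 0, 0], [-4, 16, -4]].
This matrix has rank 1, so its null space has dimension 3 − 1 = 2.

2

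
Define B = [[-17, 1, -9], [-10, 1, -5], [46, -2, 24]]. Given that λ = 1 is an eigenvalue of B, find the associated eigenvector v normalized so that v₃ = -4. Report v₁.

B − 1I = [[-18, 1, -9], [-10, 0, -5], [46, -2, 23]].
Solving (B − 1I)v = 0 gives the eigenspace spanned by (2, 0, -4).
With v₃ = -4, v = (2, 0, -4), so v₁ = 2.

2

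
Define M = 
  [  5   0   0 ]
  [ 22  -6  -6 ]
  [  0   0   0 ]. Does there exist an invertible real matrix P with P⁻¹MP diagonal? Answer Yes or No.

Characteristic polynomial: p(λ) = λ^3 + λ^2 - 30λ = λ(λ - 5)(λ + 6).
All 3 eigenvalues are distinct, so M is diagonalizable.

Yes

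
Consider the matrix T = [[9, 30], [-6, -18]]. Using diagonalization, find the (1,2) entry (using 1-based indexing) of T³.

Characteristic polynomial: r^2 + 9r + 18 = (r + 3)(r + 6), so the eigenvalues are -6, -3.
r=-6: eigenvector (2, -1).
r=-3: eigenvector (5, -2).
P = [[2, 5], [-1, -2]], D = diag(-6, -3), P⁻¹ = [[-2, -5], [1, 2]].
T³ = P·diag(-216, -27)·P⁻¹ = [[729, 1890], [-378, -972]].
The requested entry is 1890.

1890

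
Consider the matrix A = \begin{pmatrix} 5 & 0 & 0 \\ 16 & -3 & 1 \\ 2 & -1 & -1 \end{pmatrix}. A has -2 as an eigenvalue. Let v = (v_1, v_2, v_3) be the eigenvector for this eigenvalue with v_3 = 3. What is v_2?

A + 2I = [[7, 0, 0], [16, -1, 1], [2, -1, 1]].
Solving (A + 2I)v = 0 gives the eigenspace spanned by (0, 3, 3).
With v_3 = 3, v = (0, 3, 3), so v_2 = 3.

3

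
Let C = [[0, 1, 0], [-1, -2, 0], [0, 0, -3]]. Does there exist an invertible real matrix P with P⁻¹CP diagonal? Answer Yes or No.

Characteristic polynomial: p(λ) = λ^3 + 5λ^2 + 7λ + 3 = (λ + 1)^2(λ + 3).
λ = -1 has algebraic multiplicity 2; rank(C + 1I) = 2, so geometric multiplicity = 1.
Geometric multiplicity < algebraic multiplicity, so C is not diagonalizable.

No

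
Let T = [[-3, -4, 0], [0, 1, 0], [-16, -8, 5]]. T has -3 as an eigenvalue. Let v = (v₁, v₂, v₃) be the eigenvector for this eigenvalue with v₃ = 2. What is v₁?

1

T + 3I = [[0, -4, 0], [0, 4, 0], [-16, -8, 8]].
Solving (T + 3I)v = 0 gives the eigenspace spanned by (1, 0, 2).
With v₃ = 2, v = (1, 0, 2), so v₁ = 1.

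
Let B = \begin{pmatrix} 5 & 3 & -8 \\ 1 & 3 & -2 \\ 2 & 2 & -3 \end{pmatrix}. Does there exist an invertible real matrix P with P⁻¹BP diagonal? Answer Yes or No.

No

Characteristic polynomial: p(t) = t^3 - 5t^2 + 8t - 4 = (t - 2)^2(t - 1).
t = 2 has algebraic multiplicity 2; rank(B − 2I) = 2, so geometric multiplicity = 1.
Geometric multiplicity < algebraic multiplicity, so B is not diagonalizable.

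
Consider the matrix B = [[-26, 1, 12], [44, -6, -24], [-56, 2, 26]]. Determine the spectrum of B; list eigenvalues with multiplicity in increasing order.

-4, -4, 2

Characteristic polynomial: p(s) = s^3 + 6s^2 - 32 = (s - 2)(s + 4)^2.
Roots (with multiplicity): -4, -4, 2.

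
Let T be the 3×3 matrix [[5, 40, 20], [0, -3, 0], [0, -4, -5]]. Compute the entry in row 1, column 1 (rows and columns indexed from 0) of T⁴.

Characteristic polynomial: μ^3 + 3μ^2 - 25μ - 75 = (μ - 5)(μ + 3)(μ + 5), so the eigenvalues are -5, -3, 5.
μ=5: eigenvector (1, 0, 0).
μ=-3: eigenvector (0, 1, -2).
μ=-5: eigenvector (-2, 0, 1).
P = [[1, 0, -2], [0, 1, 0], [0, -2, 1]], D = diag(5, -3, -5), P⁻¹ = [[1, 4, 2], [0, 1, 0], [0, 2, 1]].
T⁴ = P·diag(625, 81, 625)·P⁻¹ = [[625, 0, 0], [0, 81, 0], [0, 1088, 625]].
The requested entry is 81.

81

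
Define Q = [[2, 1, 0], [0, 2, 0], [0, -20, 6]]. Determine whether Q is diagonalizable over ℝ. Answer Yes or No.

No

Characteristic polynomial: p(r) = r^3 - 10r^2 + 28r - 24 = (r - 6)(r - 2)^2.
r = 2 has algebraic multiplicity 2; rank(Q − 2I) = 2, so geometric multiplicity = 1.
Geometric multiplicity < algebraic multiplicity, so Q is not diagonalizable.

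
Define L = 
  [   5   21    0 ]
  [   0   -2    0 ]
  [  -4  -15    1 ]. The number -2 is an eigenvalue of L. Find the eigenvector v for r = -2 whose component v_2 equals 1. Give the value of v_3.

1

L + 2I = [[7, 21, 0], [0, 0, 0], [-4, -15, 3]].
Solving (L + 2I)v = 0 gives the eigenspace spanned by (-3, 1, 1).
With v_2 = 1, v = (-3, 1, 1), so v_3 = 1.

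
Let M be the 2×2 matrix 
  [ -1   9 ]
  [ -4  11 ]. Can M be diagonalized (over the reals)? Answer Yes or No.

Characteristic polynomial: p(s) = s^2 - 10s + 25 = (s - 5)^2.
s = 5 has algebraic multiplicity 2; rank(M − 5I) = 1, so geometric multiplicity = 1.
Geometric multiplicity < algebraic multiplicity, so M is not diagonalizable.

No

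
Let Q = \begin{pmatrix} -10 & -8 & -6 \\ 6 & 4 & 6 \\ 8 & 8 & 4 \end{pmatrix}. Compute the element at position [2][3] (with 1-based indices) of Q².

12

Characteristic polynomial: s^3 + 2s^2 - 16s - 32 = (s - 4)(s + 2)(s + 4), so the eigenvalues are -4, -2, 4.
s=-4: eigenvector (1, 0, -1).
s=4: eigenvector (-1, 1, 1).
s=-2: eigenvector (1, -1, 0).
P = [[1, -1, 1], [0, 1, -1], [-1, 1, 0]], D = diag(-4, 4, -2), P⁻¹ = [[1, 1, 0], [1, 1, 1], [1, 0, 1]].
Q² = P·diag(16, 16, 4)·P⁻¹ = [[4, 0, -12], [12, 16, 12], [0, 0, 16]].
The requested entry is 12.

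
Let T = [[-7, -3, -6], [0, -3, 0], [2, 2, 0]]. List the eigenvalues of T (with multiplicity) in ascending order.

-4, -3, -3

Characteristic polynomial: p(s) = s^3 + 10s^2 + 33s + 36 = (s + 3)^2(s + 4).
Roots (with multiplicity): -4, -3, -3.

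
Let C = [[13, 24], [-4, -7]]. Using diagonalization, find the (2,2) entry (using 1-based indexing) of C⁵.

-6247

Characteristic polynomial: μ^2 - 6μ + 5 = (μ - 5)(μ - 1), so the eigenvalues are 1, 5.
μ=1: eigenvector (-2, 1).
μ=5: eigenvector (3, -1).
P = [[-2, 3], [1, -1]], D = diag(1, 5), P⁻¹ = [[1, 3], [1, 2]].
C⁵ = P·diag(1, 3125)·P⁻¹ = [[9373, 18744], [-3124, -6247]].
The requested entry is -6247.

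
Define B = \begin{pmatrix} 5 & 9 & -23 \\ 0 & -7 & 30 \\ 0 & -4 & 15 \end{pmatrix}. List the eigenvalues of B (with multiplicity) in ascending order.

Characteristic polynomial: p(t) = t^3 - 13t^2 + 55t - 75 = (t - 5)^2(t - 3).
Roots (with multiplicity): 3, 5, 5.

3, 5, 5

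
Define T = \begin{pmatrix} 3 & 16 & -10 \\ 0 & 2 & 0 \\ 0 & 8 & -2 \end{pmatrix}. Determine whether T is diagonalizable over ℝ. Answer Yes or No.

Yes

Characteristic polynomial: p(μ) = μ^3 - 3μ^2 - 4μ + 12 = (μ - 3)(μ - 2)(μ + 2).
All 3 eigenvalues are distinct, so T is diagonalizable.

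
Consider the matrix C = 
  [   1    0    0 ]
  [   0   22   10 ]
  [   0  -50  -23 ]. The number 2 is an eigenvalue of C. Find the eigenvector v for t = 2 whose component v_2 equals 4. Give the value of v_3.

C − 2I = [[-1, 0, 0], [0, 20, 10], [0, -50, -25]].
Solving (C − 2I)v = 0 gives the eigenspace spanned by (0, 4, -8).
With v_2 = 4, v = (0, 4, -8), so v_3 = -8.

-8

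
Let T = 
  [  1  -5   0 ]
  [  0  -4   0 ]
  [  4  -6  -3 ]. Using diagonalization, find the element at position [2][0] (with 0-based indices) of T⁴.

Characteristic polynomial: r^3 + 6r^2 + 5r - 12 = (r - 1)(r + 3)(r + 4), so the eigenvalues are -4, -3, 1.
r=1: eigenvector (1, 0, 1).
r=-4: eigenvector (1, 1, 2).
r=-3: eigenvector (0, 0, 1).
P = [[1, 1, 0], [0, 1, 0], [1, 2, 1]], D = diag(1, -4, -3), P⁻¹ = [[1, -1, 0], [0, 1, 0], [-1, -1, 1]].
T⁴ = P·diag(1, 256, 81)·P⁻¹ = [[1, 255, 0], [0, 256, 0], [-80, 430, 81]].
The requested entry is -80.

-80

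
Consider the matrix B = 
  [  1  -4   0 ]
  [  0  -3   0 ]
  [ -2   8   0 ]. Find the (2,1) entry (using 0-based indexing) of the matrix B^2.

Characteristic polynomial: t^3 + 2t^2 - 3t = t(t - 1)(t + 3), so the eigenvalues are -3, 0, 1.
t=1: eigenvector (1, 0, -2).
t=-3: eigenvector (1, 1, -2).
t=0: eigenvector (0, 0, 1).
P = [[1, 1, 0], [0, 1, 0], [-2, -2, 1]], D = diag(1, -3, 0), P⁻¹ = [[1, -1, 0], [0, 1, 0], [2, 0, 1]].
B² = P·diag(1, 9, 0)·P⁻¹ = [[1, 8, 0], [0, 9, 0], [-2, -16, 0]].
The requested entry is -16.

-16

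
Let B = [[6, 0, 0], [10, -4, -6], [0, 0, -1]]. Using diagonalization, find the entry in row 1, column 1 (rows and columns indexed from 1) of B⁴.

1296

Characteristic polynomial: r^3 - r^2 - 26r - 24 = (r - 6)(r + 1)(r + 4), so the eigenvalues are -4, -1, 6.
r=6: eigenvector (1, 1, 0).
r=-4: eigenvector (0, 1, 0).
r=-1: eigenvector (0, -2, 1).
P = [[1, 0, 0], [1, 1, -2], [0, 0, 1]], D = diag(6, -4, -1), P⁻¹ = [[1, 0, 0], [-1, 1, 2], [0, 0, 1]].
B⁴ = P·diag(1296, 256, 1)·P⁻¹ = [[1296, 0, 0], [1040, 256, 510], [0, 0, 1]].
The requested entry is 1296.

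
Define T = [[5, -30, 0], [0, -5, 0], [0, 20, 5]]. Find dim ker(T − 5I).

2

T − 5I = [[0, -30, 0], [0, -10, 0], [0, 20, 0]].
This matrix has rank 1, so its null space has dimension 3 − 1 = 2.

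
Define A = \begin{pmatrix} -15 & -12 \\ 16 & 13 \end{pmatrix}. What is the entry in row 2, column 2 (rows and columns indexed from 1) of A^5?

Characteristic polynomial: s^2 + 2s - 3 = (s - 1)(s + 3), so the eigenvalues are -3, 1.
s=1: eigenvector (-3, 4).
s=-3: eigenvector (1, -1).
P = [[-3, 1], [4, -1]], D = diag(1, -3), P⁻¹ = [[1, 1], [4, 3]].
A⁵ = P·diag(1, -243)·P⁻¹ = [[-975, -732], [976, 733]].
The requested entry is 733.

733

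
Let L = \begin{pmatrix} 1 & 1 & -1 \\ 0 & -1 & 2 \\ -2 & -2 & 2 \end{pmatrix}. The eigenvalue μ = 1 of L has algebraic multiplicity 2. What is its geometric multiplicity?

1

L − 1I = [[0, 1, -1], [0, -2, 2], [-2, -2, 1]].
This matrix has rank 2, so its null space has dimension 3 − 2 = 1.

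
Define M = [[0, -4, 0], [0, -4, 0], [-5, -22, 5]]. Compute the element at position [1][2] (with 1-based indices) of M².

Characteristic polynomial: s^3 - s^2 - 20s = s(s - 5)(s + 4), so the eigenvalues are -4, 0, 5.
s=5: eigenvector (0, 0, 1).
s=0: eigenvector (-1, 0, -1).
s=-4: eigenvector (1, 1, 3).
P = [[0, -1, 1], [0, 0, 1], [1, -1, 3]], D = diag(5, 0, -4), P⁻¹ = [[-1, -2, 1], [-1, 1, 0], [0, 1, 0]].
M² = P·diag(25, 0, 16)·P⁻¹ = [[0, 16, 0], [0, 16, 0], [-25, -2, 25]].
The requested entry is 16.

16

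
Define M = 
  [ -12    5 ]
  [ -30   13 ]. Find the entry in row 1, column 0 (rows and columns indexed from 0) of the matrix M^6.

-3990

Characteristic polynomial: t^2 - t - 6 = (t - 3)(t + 2), so the eigenvalues are -2, 3.
t=3: eigenvector (1, 3).
t=-2: eigenvector (-1, -2).
P = [[1, -1], [3, -2]], D = diag(3, -2), P⁻¹ = [[-2, 1], [-3, 1]].
M⁶ = P·diag(729, 64)·P⁻¹ = [[-1266, 665], [-3990, 2059]].
The requested entry is -3990.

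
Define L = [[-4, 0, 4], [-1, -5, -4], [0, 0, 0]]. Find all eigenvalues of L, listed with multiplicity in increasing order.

-5, -4, 0

Characteristic polynomial: p(μ) = μ^3 + 9μ^2 + 20μ = μ(μ + 4)(μ + 5).
Roots (with multiplicity): -5, -4, 0.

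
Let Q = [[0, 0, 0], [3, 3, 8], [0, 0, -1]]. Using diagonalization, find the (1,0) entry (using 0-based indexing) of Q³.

27

Characteristic polynomial: λ^3 - 2λ^2 - 3λ = λ(λ - 3)(λ + 1), so the eigenvalues are -1, 0, 3.
λ=0: eigenvector (1, -1, 0).
λ=3: eigenvector (0, 1, 0).
λ=-1: eigenvector (0, -2, 1).
P = [[1, 0, 0], [-1, 1, -2], [0, 0, 1]], D = diag(0, 3, -1), P⁻¹ = [[1, 0, 0], [1, 1, 2], [0, 0, 1]].
Q³ = P·diag(0, 27, -1)·P⁻¹ = [[0, 0, 0], [27, 27, 56], [0, 0, -1]].
The requested entry is 27.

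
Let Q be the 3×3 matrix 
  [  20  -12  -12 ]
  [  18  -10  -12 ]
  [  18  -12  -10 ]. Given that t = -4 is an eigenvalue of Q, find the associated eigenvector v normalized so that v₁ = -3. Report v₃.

Q + 4I = [[24, -12, -12], [18, -6, -12], [18, -12, -6]].
Solving (Q + 4I)v = 0 gives the eigenspace spanned by (-3, -3, -3).
With v₁ = -3, v = (-3, -3, -3), so v₃ = -3.

-3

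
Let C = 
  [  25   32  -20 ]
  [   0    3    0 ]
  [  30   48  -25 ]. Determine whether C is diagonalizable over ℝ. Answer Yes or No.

Characteristic polynomial: p(s) = s^3 - 3s^2 - 25s + 75 = (s - 5)(s - 3)(s + 5).
All 3 eigenvalues are distinct, so C is diagonalizable.

Yes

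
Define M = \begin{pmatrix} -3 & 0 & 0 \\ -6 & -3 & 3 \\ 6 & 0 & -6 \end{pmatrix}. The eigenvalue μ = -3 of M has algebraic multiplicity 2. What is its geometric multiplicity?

2

M + 3I = [[0, 0, 0], [-6, 0, 3], [6, 0, -3]].
This matrix has rank 1, so its null space has dimension 3 − 1 = 2.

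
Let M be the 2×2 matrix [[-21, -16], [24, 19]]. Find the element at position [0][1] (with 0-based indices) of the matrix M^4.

1088

Characteristic polynomial: t^2 + 2t - 15 = (t - 3)(t + 5), so the eigenvalues are -5, 3.
t=3: eigenvector (-2, 3).
t=-5: eigenvector (-1, 1).
P = [[-2, -1], [3, 1]], D = diag(3, -5), P⁻¹ = [[1, 1], [-3, -2]].
M⁴ = P·diag(81, 625)·P⁻¹ = [[1713, 1088], [-1632, -1007]].
The requested entry is 1088.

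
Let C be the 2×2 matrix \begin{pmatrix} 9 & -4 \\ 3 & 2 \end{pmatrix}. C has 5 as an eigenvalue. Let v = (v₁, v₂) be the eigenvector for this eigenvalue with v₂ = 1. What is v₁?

1

C − 5I = [[4, -4], [3, -3]].
Solving (C − 5I)v = 0 gives the eigenspace spanned by (1, 1).
With v₂ = 1, v = (1, 1), so v₁ = 1.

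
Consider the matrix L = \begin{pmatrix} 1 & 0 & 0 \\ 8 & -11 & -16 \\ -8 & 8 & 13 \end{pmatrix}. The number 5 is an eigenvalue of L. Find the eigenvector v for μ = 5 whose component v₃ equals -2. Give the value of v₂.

L − 5I = [[-4, 0, 0], [8, -16, -16], [-8, 8, 8]].
Solving (L − 5I)v = 0 gives the eigenspace spanned by (0, 2, -2).
With v₃ = -2, v = (0, 2, -2), so v₂ = 2.

2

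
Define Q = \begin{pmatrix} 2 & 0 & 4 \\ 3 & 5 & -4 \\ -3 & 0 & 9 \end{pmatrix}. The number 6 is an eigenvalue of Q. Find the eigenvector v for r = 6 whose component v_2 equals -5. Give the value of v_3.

5

Q − 6I = [[-4, 0, 4], [3, -1, -4], [-3, 0, 3]].
Solving (Q − 6I)v = 0 gives the eigenspace spanned by (5, -5, 5).
With v_2 = -5, v = (5, -5, 5), so v_3 = 5.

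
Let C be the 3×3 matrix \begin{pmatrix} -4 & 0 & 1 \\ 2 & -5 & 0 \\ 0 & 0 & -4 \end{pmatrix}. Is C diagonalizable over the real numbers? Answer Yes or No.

No

Characteristic polynomial: p(r) = r^3 + 13r^2 + 56r + 80 = (r + 4)^2(r + 5).
r = -4 has algebraic multiplicity 2; rank(C + 4I) = 2, so geometric multiplicity = 1.
Geometric multiplicity < algebraic multiplicity, so C is not diagonalizable.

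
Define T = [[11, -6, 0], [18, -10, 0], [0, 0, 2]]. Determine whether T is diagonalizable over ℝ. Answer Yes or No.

Characteristic polynomial: p(μ) = μ^3 - 3μ^2 + 4 = (μ - 2)^2(μ + 1).
μ = 2 has algebraic multiplicity 2; rank(T − 2I) = 1, so geometric multiplicity = 2.
Every eigenvalue has geometric = algebraic multiplicity, so T is diagonalizable.

Yes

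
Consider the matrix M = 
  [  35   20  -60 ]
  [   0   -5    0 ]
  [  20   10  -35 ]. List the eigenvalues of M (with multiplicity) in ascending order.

-5, -5, 5

Characteristic polynomial: p(μ) = μ^3 + 5μ^2 - 25μ - 125 = (μ - 5)(μ + 5)^2.
Roots (with multiplicity): -5, -5, 5.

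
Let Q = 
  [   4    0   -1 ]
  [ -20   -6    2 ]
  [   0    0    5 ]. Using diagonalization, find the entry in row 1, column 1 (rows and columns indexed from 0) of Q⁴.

Characteristic polynomial: r^3 - 3r^2 - 34r + 120 = (r - 5)(r - 4)(r + 6), so the eigenvalues are -6, 4, 5.
r=4: eigenvector (1, -2, 0).
r=-6: eigenvector (0, 1, 0).
r=5: eigenvector (-1, 2, 1).
P = [[1, 0, -1], [-2, 1, 2], [0, 0, 1]], D = diag(4, -6, 5), P⁻¹ = [[1, 0, 1], [2, 1, 0], [0, 0, 1]].
Q⁴ = P·diag(256, 1296, 625)·P⁻¹ = [[256, 0, -369], [2080, 1296, 738], [0, 0, 625]].
The requested entry is 1296.

1296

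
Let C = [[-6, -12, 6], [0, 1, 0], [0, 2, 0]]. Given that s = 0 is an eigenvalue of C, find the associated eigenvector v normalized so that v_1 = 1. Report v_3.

1

C = [[-6, -12, 6], [0, 1, 0], [0, 2, 0]].
Solving (C)v = 0 gives the eigenspace spanned by (1, 0, 1).
With v_1 = 1, v = (1, 0, 1), so v_3 = 1.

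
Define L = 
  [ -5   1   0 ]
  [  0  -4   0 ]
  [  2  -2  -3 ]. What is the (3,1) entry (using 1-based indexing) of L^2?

Characteristic polynomial: s^3 + 12s^2 + 47s + 60 = (s + 3)(s + 4)(s + 5), so the eigenvalues are -5, -4, -3.
s=-5: eigenvector (1, 0, -1).
s=-4: eigenvector (1, 1, 0).
s=-3: eigenvector (0, 0, 1).
P = [[1, 1, 0], [0, 1, 0], [-1, 0, 1]], D = diag(-5, -4, -3), P⁻¹ = [[1, -1, 0], [0, 1, 0], [1, -1, 1]].
L² = P·diag(25, 16, 9)·P⁻¹ = [[25, -9, 0], [0, 16, 0], [-16, 16, 9]].
The requested entry is -16.

-16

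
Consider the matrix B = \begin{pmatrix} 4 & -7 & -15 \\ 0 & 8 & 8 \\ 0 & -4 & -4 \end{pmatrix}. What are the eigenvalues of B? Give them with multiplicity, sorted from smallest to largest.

0, 4, 4

Characteristic polynomial: p(μ) = μ^3 - 8μ^2 + 16μ = μ(μ - 4)^2.
Roots (with multiplicity): 0, 4, 4.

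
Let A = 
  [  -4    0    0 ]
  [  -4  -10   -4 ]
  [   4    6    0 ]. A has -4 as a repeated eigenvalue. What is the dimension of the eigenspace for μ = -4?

2

A + 4I = [[0, 0, 0], [-4, -6, -4], [4, 6, 4]].
This matrix has rank 1, so its null space has dimension 3 − 1 = 2.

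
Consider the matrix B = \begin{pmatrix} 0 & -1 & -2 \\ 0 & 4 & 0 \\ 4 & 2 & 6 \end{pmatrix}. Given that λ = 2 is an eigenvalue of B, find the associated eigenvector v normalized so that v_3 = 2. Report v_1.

B − 2I = [[-2, -1, -2], [0, 2, 0], [4, 2, 4]].
Solving (B − 2I)v = 0 gives the eigenspace spanned by (-2, 0, 2).
With v_3 = 2, v = (-2, 0, 2), so v_1 = -2.

-2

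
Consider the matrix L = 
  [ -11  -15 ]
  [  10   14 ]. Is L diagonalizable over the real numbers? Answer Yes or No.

Characteristic polynomial: p(s) = s^2 - 3s - 4 = (s - 4)(s + 1).
All 2 eigenvalues are distinct, so L is diagonalizable.

Yes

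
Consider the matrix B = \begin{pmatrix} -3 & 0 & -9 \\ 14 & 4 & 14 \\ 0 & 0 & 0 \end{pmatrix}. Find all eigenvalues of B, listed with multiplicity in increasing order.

Characteristic polynomial: p(μ) = μ^3 - μ^2 - 12μ = μ(μ - 4)(μ + 3).
Roots (with multiplicity): -3, 0, 4.

-3, 0, 4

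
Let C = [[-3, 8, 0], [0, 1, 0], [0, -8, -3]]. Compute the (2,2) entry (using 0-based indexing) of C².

Characteristic polynomial: t^3 + 5t^2 + 3t - 9 = (t - 1)(t + 3)^2, so the eigenvalues are -3, -3, 1.
t=-3: eigenvector (-1, 0, 2).
t=1: eigenvector (2, 1, -2).
t=-3: eigenvector (1, 0, -1).
P = [[-1, 2, 1], [0, 1, 0], [2, -2, -1]], D = diag(-3, 1, -3), P⁻¹ = [[1, 0, 1], [0, 1, 0], [2, -2, 1]].
C² = P·diag(9, 1, 9)·P⁻¹ = [[9, -16, 0], [0, 1, 0], [0, 16, 9]].
The requested entry is 9.

9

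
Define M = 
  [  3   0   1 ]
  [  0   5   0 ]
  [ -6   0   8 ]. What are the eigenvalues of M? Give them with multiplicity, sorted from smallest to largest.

5, 5, 6

Characteristic polynomial: p(t) = t^3 - 16t^2 + 85t - 150 = (t - 6)(t - 5)^2.
Roots (with multiplicity): 5, 5, 6.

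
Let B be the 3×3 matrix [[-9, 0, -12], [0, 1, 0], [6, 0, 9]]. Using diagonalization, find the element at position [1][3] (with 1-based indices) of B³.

Characteristic polynomial: μ^3 - μ^2 - 9μ + 9 = (μ - 3)(μ - 1)(μ + 3), so the eigenvalues are -3, 1, 3.
μ=-3: eigenvector (2, 0, -1).
μ=1: eigenvector (0, 1, 0).
μ=3: eigenvector (-1, 0, 1).
P = [[2, 0, -1], [0, 1, 0], [-1, 0, 1]], D = diag(-3, 1, 3), P⁻¹ = [[1, 0, 1], [0, 1, 0], [1, 0, 2]].
B³ = P·diag(-27, 1, 27)·P⁻¹ = [[-81, 0, -108], [0, 1, 0], [54, 0, 81]].
The requested entry is -108.

-108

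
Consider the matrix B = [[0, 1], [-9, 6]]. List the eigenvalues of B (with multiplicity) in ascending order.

3, 3

Characteristic polynomial: p(λ) = λ^2 - 6λ + 9 = (λ - 3)^2.
Roots (with multiplicity): 3, 3.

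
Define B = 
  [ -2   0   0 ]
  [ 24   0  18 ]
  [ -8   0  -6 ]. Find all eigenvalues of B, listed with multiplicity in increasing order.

Characteristic polynomial: p(λ) = λ^3 + 8λ^2 + 12λ = λ(λ + 2)(λ + 6).
Roots (with multiplicity): -6, -2, 0.

-6, -2, 0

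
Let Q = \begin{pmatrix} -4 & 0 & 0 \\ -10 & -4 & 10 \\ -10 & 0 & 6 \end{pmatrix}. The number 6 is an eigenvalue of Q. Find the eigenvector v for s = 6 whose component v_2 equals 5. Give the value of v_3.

5

Q − 6I = [[-10, 0, 0], [-10, -10, 10], [-10, 0, 0]].
Solving (Q − 6I)v = 0 gives the eigenspace spanned by (0, 5, 5).
With v_2 = 5, v = (0, 5, 5), so v_3 = 5.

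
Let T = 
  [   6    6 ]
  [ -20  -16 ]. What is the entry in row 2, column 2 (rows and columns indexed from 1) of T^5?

Characteristic polynomial: s^2 + 10s + 24 = (s + 4)(s + 6), so the eigenvalues are -6, -4.
s=-4: eigenvector (-3, 5).
s=-6: eigenvector (-1, 2).
P = [[-3, -1], [5, 2]], D = diag(-4, -6), P⁻¹ = [[-2, -1], [5, 3]].
T⁵ = P·diag(-1024, -7776)·P⁻¹ = [[32736, 20256], [-67520, -41536]].
The requested entry is -41536.

-41536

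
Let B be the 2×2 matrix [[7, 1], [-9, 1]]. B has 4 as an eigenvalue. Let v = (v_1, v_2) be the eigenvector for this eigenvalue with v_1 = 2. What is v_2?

B − 4I = [[3, 1], [-9, -3]].
Solving (B − 4I)v = 0 gives the eigenspace spanned by (2, -6).
With v_1 = 2, v = (2, -6), so v_2 = -6.

-6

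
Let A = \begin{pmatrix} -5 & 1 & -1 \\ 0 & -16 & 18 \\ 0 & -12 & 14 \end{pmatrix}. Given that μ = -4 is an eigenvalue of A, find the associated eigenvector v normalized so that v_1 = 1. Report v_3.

A + 4I = [[-1, 1, -1], [0, -12, 18], [0, -12, 18]].
Solving (A + 4I)v = 0 gives the eigenspace spanned by (1, 3, 2).
With v_1 = 1, v = (1, 3, 2), so v_3 = 2.

2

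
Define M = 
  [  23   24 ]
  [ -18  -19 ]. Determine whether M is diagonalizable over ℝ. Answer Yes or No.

Characteristic polynomial: p(λ) = λ^2 - 4λ - 5 = (λ - 5)(λ + 1).
All 2 eigenvalues are distinct, so M is diagonalizable.

Yes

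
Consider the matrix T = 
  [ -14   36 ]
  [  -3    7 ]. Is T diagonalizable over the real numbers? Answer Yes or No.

Characteristic polynomial: p(λ) = λ^2 + 7λ + 10 = (λ + 2)(λ + 5).
All 2 eigenvalues are distinct, so T is diagonalizable.

Yes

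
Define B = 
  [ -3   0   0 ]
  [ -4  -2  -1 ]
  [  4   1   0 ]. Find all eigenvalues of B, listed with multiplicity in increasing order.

Characteristic polynomial: p(s) = s^3 + 5s^2 + 7s + 3 = (s + 1)^2(s + 3).
Roots (with multiplicity): -3, -1, -1.

-3, -1, -1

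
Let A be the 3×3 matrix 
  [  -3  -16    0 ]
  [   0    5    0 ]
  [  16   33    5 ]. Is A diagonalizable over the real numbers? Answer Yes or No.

Characteristic polynomial: p(r) = r^3 - 7r^2 - 5r + 75 = (r - 5)^2(r + 3).
r = 5 has algebraic multiplicity 2; rank(A − 5I) = 2, so geometric multiplicity = 1.
Geometric multiplicity < algebraic multiplicity, so A is not diagonalizable.

No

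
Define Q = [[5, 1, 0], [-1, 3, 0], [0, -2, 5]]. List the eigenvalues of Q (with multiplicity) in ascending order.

4, 4, 5

Characteristic polynomial: p(r) = r^3 - 13r^2 + 56r - 80 = (r - 5)(r - 4)^2.
Roots (with multiplicity): 4, 4, 5.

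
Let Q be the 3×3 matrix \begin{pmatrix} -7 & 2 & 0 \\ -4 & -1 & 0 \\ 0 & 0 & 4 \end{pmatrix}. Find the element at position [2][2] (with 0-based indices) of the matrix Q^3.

64

Characteristic polynomial: λ^3 + 4λ^2 - 17λ - 60 = (λ - 4)(λ + 3)(λ + 5), so the eigenvalues are -5, -3, 4.
λ=-3: eigenvector (1, 2, 0).
λ=4: eigenvector (0, 0, 1).
λ=-5: eigenvector (-1, -1, 0).
P = [[1, 0, -1], [2, 0, -1], [0, 1, 0]], D = diag(-3, 4, -5), P⁻¹ = [[-1, 1, 0], [0, 0, 1], [-2, 1, 0]].
Q³ = P·diag(-27, 64, -125)·P⁻¹ = [[-223, 98, 0], [-196, 71, 0], [0, 0, 64]].
The requested entry is 64.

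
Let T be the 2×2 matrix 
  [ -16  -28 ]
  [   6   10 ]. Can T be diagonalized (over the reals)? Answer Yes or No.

Characteristic polynomial: p(λ) = λ^2 + 6λ + 8 = (λ + 2)(λ + 4).
All 2 eigenvalues are distinct, so T is diagonalizable.

Yes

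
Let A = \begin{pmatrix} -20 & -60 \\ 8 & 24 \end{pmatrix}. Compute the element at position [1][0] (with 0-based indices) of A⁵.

Characteristic polynomial: r^2 - 4r = r(r - 4), so the eigenvalues are 0, 4.
r=4: eigenvector (-5, 2).
r=0: eigenvector (-3, 1).
P = [[-5, -3], [2, 1]], D = diag(4, 0), P⁻¹ = [[1, 3], [-2, -5]].
A⁵ = P·diag(1024, 0)·P⁻¹ = [[-5120, -15360], [2048, 6144]].
The requested entry is 2048.

2048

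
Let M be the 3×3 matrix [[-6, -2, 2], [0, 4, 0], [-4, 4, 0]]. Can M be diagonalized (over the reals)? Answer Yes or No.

Yes

Characteristic polynomial: p(t) = t^3 + 2t^2 - 16t - 32 = (t - 4)(t + 2)(t + 4).
All 3 eigenvalues are distinct, so M is diagonalizable.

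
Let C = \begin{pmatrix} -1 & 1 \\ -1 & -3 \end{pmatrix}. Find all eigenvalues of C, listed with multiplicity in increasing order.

Characteristic polynomial: p(r) = r^2 + 4r + 4 = (r + 2)^2.
Roots (with multiplicity): -2, -2.

-2, -2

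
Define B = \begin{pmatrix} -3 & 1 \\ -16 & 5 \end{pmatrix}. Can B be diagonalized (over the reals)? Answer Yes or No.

Characteristic polynomial: p(r) = r^2 - 2r + 1 = (r - 1)^2.
r = 1 has algebraic multiplicity 2; rank(B − 1I) = 1, so geometric multiplicity = 1.
Geometric multiplicity < algebraic multiplicity, so B is not diagonalizable.

No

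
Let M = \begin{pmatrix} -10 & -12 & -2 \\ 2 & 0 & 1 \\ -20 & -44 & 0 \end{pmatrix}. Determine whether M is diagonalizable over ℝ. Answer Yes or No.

No

Characteristic polynomial: p(s) = s^3 + 10s^2 + 28s + 24 = (s + 2)^2(s + 6).
s = -2 has algebraic multiplicity 2; rank(M + 2I) = 2, so geometric multiplicity = 1.
Geometric multiplicity < algebraic multiplicity, so M is not diagonalizable.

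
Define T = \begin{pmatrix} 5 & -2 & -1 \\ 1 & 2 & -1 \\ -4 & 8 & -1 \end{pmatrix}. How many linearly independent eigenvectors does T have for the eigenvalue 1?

T − 1I = [[4, -2, -1], [1, 1, -1], [-4, 8, -2]].
This matrix has rank 2, so its null space has dimension 3 − 2 = 1.

1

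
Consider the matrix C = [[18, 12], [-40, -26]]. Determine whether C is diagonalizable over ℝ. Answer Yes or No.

Characteristic polynomial: p(s) = s^2 + 8s + 12 = (s + 2)(s + 6).
All 2 eigenvalues are distinct, so C is diagonalizable.

Yes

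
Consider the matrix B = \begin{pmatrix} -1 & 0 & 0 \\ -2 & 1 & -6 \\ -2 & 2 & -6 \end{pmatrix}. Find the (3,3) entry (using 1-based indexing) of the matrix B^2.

Characteristic polynomial: μ^3 + 6μ^2 + 11μ + 6 = (μ + 1)(μ + 2)(μ + 3), so the eigenvalues are -3, -2, -1.
μ=-2: eigenvector (0, 2, 1).
μ=-3: eigenvector (0, -3, -2).
μ=-1: eigenvector (1, 1, 0).
P = [[0, 0, 1], [2, -3, 1], [1, -2, 0]], D = diag(-2, -3, -1), P⁻¹ = [[-2, 2, -3], [-1, 1, -2], [1, 0, 0]].
B² = P·diag(4, 9, 1)·P⁻¹ = [[1, 0, 0], [12, -11, 30], [10, -10, 24]].
The requested entry is 24.

24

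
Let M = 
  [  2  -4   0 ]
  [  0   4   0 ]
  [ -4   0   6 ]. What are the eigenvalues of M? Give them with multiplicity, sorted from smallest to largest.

Characteristic polynomial: p(λ) = λ^3 - 12λ^2 + 44λ - 48 = (λ - 6)(λ - 4)(λ - 2).
Roots (with multiplicity): 2, 4, 6.

2, 4, 6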